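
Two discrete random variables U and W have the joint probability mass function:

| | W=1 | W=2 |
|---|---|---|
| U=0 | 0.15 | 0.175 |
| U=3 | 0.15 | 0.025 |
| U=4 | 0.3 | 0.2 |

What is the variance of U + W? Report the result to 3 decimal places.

3.169

E[U] = 2.525,  E[W] = 1.4,  E[UW] = 3.4
V(U) = 9.575 − (2.525)² = 3.199375;  V(W) = 2.2 − (1.4)² = 0.24
Cov(U,W) = 3.4 − (2.525)(1.4) = -0.135
V(U + W) = (1)²·3.199375 + (1)²·0.24 + 2·(1)·(1)·-0.135 = 3.169375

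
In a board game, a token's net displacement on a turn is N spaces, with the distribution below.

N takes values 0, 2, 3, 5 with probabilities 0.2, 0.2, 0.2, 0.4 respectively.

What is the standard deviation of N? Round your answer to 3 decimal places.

E[N] = (0)(0.2) + (2)(0.2) + (3)(0.2) + (5)(0.4) = 3
E[N²] = (0)²(0.2) + (2)²(0.2) + (3)²(0.2) + (5)²(0.4) = 12.6
Var(N) = E[N²] − (E[N])² = 12.6 − (3)² = 3.6
SD(N) = √3.6 ≈ 1.897

1.897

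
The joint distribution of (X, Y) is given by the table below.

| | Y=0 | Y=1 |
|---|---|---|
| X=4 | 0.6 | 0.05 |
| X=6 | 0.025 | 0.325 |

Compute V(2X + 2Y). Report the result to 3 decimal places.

7.678

E[X] = 4.7,  E[Y] = 0.375,  E[XY] = 2.15
V(X) = 23 − (4.7)² = 0.91;  V(Y) = 0.375 − (0.375)² = 0.234375
Cov(X,Y) = 2.15 − (4.7)(0.375) = 0.3875
V(2X + 2Y) = (2)²·0.91 + (2)²·0.234375 + 2·(2)·(2)·0.3875 = 7.6775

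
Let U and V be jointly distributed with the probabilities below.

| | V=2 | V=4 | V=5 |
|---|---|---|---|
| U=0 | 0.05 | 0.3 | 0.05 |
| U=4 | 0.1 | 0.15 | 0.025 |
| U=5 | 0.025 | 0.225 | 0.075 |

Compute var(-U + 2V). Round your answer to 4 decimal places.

E[U] = 2.725,  E[V] = 3.8,  E[UV] = 10.325
var(U) = 12.525 − (2.725)² = 5.099375;  var(V) = 15.25 − (3.8)² = 0.81
Cov(U,V) = 10.325 − (2.725)(3.8) = -0.03
var(-U + 2V) = (-1)²·5.099375 + (2)²·0.81 + 2·(-1)·(2)·-0.03 = 8.459375

8.4594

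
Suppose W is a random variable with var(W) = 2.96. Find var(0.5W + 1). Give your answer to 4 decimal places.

0.7400

var(0.5W + 1) = (0.5)²·var(W) = 0.25·2.96 = 0.74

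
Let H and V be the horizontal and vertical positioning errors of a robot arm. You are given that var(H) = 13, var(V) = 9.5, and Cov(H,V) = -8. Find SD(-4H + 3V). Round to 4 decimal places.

22.0341

var(-4H + 3V) = (-4)²·var(H) + (3)²·var(V) + 2·(-4)·(3)·Cov(H,V)
= 16·13 + 9·9.5 + -24·-8 = 485.5
SD(-4H + 3V) = √485.5 ≈ 22.0341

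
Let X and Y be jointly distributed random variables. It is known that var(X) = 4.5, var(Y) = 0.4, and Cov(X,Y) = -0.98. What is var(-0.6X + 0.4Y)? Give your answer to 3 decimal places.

2.154

var(-0.6X + 0.4Y) = (-0.6)²·var(X) + (0.4)²·var(Y) + 2·(-0.6)·(0.4)·Cov(X,Y)
= 0.36·4.5 + 0.16·0.4 + -0.48·-0.98 = 2.1544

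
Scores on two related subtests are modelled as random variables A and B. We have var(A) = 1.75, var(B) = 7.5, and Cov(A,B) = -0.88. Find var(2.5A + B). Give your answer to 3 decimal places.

14.038

var(2.5A + B) = (2.5)²·var(A) + (1)²·var(B) + 2·(2.5)·(1)·Cov(A,B)
= 6.25·1.75 + 1·7.5 + 5·-0.88 = 14.0375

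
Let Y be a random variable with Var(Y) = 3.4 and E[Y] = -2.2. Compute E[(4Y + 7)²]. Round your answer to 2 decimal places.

E[4Y + 7] = 4·-2.2 + 7 = -1.8
Var(4Y + 7) = (4)²·3.4 = 54.4
E[(4Y + 7)²] = Var((4Y + 7)) + (E[(4Y + 7)])² = 54.4 + (-1.8)² = 57.64

57.64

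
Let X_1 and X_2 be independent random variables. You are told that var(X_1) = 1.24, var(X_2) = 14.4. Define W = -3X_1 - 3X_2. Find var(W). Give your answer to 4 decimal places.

140.7600

By independence, var(W) = (-3)²var(X_1) + (-3)²var(X_2)
= (-3)²·1.24 + (-3)²·14.4 = 140.76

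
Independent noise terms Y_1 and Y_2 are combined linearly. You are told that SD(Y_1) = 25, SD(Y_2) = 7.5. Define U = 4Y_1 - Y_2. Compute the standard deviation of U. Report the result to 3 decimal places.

Var(Y_1) = 625, Var(Y_2) = 56.25
By independence, Var(U) = (4)²Var(Y_1) + (-1)²Var(Y_2)
= (4)²·625 + (-1)²·56.25 = 10056.25
SD(U) = √10056.25 ≈ 100.281

100.281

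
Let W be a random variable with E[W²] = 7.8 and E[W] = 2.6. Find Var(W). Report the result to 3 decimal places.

Var(W) = 7.8 − (2.6)² = 1.04

1.040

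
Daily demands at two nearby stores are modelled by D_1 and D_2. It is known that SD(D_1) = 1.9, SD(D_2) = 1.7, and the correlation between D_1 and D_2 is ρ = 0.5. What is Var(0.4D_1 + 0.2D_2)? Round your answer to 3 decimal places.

0.952

Var(D_1) = (1.9)² = 3.61;  Var(D_2) = (1.7)² = 2.89
cov(D_1,D_2) = ρ·SD(D_1)·SD(D_2) = 0.5·1.9·1.7 = 1.615
Var(0.4D_1 + 0.2D_2) = (0.4)²·Var(D_1) + (0.2)²·Var(D_2) + 2·(0.4)·(0.2)·cov(D_1,D_2)
= 0.16·3.61 + 0.04·2.89 + 0.16·1.615 = 0.9516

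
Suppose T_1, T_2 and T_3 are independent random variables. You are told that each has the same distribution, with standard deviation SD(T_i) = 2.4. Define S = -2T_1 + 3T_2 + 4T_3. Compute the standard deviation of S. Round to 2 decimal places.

var(T_i) = (2.4)² = 5.76
By independence, var(S) = (-2)²var(T_1) + (3)²var(T_2) + (4)²var(T_3)
= (-2)²·5.76 + (3)²·5.76 + (4)²·5.76 = 167.04
SD(S) = √167.04 ≈ 12.92

12.92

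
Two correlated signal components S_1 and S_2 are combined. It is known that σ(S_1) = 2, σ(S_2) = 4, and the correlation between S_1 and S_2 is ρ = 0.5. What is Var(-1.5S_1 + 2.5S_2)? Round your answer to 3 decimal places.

79.000

Var(S_1) = (2)² = 4;  Var(S_2) = (4)² = 16
Cov(S_1,S_2) = ρ·σ(S_1)·σ(S_2) = 0.5·2·4 = 4
Var(-1.5S_1 + 2.5S_2) = (-1.5)²·Var(S_1) + (2.5)²·Var(S_2) + 2·(-1.5)·(2.5)·Cov(S_1,S_2)
= 2.25·4 + 6.25·16 + -7.5·4 = 79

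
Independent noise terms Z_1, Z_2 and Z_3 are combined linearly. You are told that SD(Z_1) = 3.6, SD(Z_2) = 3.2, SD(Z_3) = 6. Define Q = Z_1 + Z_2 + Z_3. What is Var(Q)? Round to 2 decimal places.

59.20

Var(Z_1) = 12.96, Var(Z_2) = 10.24, Var(Z_3) = 36
By independence, Var(Q) = (1)²Var(Z_1) + (1)²Var(Z_2) + (1)²Var(Z_3)
= (1)²·12.96 + (1)²·10.24 + (1)²·36 = 59.2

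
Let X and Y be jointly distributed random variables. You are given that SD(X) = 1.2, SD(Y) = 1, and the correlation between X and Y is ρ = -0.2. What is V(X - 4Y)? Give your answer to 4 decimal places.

19.3600

V(X) = (1.2)² = 1.44;  V(Y) = (1)² = 1
cov(X,Y) = ρ·SD(X)·SD(Y) = -0.2·1.2·1 = -0.24
V(X - 4Y) = (1)²·V(X) + (-4)²·V(Y) + 2·(1)·(-4)·cov(X,Y)
= 1·1.44 + 16·1 + -8·-0.24 = 19.36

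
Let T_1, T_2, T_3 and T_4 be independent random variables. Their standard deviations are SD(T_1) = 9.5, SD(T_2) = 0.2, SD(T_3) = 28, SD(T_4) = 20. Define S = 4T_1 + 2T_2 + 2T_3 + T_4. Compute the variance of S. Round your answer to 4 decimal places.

4980.1600

Var(T_1) = 90.25, Var(T_2) = 0.04, Var(T_3) = 784, Var(T_4) = 400
By independence, Var(S) = (4)²Var(T_1) + (2)²Var(T_2) + (2)²Var(T_3) + (1)²Var(T_4)
= (4)²·90.25 + (2)²·0.04 + (2)²·784 + (1)²·400 = 4980.16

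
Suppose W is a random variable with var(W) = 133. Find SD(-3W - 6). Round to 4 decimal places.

34.5977

var(-3W - 6) = (-3)²·133 = 1197
SD(-3W - 6) = √1197 ≈ 34.5977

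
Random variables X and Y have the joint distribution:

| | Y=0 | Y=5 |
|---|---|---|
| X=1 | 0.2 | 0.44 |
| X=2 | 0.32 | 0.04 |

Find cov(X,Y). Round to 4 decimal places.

E[X] = 1.36,  E[Y] = 2.4
E[XY] = 2.6
cov(X,Y) = E[XY] − E[X]E[Y] = 2.6 − (1.36)(2.4) = -0.664

-0.6640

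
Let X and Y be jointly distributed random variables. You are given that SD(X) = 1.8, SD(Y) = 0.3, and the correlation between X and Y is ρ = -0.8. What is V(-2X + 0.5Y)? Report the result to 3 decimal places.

13.847

V(X) = (1.8)² = 3.24;  V(Y) = (0.3)² = 0.09
cov(X,Y) = ρ·SD(X)·SD(Y) = -0.8·1.8·0.3 = -0.432
V(-2X + 0.5Y) = (-2)²·V(X) + (0.5)²·V(Y) + 2·(-2)·(0.5)·cov(X,Y)
= 4·3.24 + 0.25·0.09 + -2·-0.432 = 13.8465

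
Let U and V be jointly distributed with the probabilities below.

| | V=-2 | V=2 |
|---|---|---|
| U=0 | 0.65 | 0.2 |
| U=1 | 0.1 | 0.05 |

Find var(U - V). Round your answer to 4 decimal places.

E[U] = 0.15,  E[V] = -1,  E[UV] = -0.1
var(U) = 0.15 − (0.15)² = 0.1275;  var(V) = 4 − (-1)² = 3
cov(U,V) = -0.1 − (0.15)(-1) = 0.05
var(U - V) = (1)²·0.1275 + (-1)²·3 + 2·(1)·(-1)·0.05 = 3.0275

3.0275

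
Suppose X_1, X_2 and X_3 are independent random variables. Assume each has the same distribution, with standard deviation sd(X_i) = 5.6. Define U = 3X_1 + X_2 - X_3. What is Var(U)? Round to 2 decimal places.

Var(X_i) = (5.6)² = 31.36
By independence, Var(U) = (3)²Var(X_1) + (1)²Var(X_2) + (-1)²Var(X_3)
= (3)²·31.36 + (1)²·31.36 + (-1)²·31.36 = 344.96

344.96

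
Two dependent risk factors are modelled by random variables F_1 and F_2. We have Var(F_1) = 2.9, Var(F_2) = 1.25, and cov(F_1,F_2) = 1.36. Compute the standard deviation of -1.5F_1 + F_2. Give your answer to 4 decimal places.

Var(-1.5F_1 + F_2) = (-1.5)²·Var(F_1) + (1)²·Var(F_2) + 2·(-1.5)·(1)·cov(F_1,F_2)
= 2.25·2.9 + 1·1.25 + -3·1.36 = 3.695
SD(-1.5F_1 + F_2) = √3.695 ≈ 1.9222

1.9222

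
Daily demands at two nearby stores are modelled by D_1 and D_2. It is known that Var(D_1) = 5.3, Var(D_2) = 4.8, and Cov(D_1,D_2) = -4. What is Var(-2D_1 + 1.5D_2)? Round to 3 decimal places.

56.000

Var(-2D_1 + 1.5D_2) = (-2)²·Var(D_1) + (1.5)²·Var(D_2) + 2·(-2)·(1.5)·Cov(D_1,D_2)
= 4·5.3 + 2.25·4.8 + -6·-4 = 56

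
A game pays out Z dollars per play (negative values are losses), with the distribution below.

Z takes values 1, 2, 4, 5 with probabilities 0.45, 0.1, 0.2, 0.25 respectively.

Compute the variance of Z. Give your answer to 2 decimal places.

3.01

E[Z] = (1)(0.45) + (2)(0.1) + (4)(0.2) + (5)(0.25) = 2.7
E[Z²] = (1)²(0.45) + (2)²(0.1) + (4)²(0.2) + (5)²(0.25) = 10.3
Var(Z) = E[Z²] − (E[Z])² = 10.3 − (2.7)² = 3.01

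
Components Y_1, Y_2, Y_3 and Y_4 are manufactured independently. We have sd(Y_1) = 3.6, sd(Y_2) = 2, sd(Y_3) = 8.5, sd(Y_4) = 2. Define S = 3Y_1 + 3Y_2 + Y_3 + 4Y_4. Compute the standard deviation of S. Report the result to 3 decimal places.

V(Y_1) = 12.96, V(Y_2) = 4, V(Y_3) = 72.25, V(Y_4) = 4
By independence, V(S) = (3)²V(Y_1) + (3)²V(Y_2) + (1)²V(Y_3) + (4)²V(Y_4)
= (3)²·12.96 + (3)²·4 + (1)²·72.25 + (4)²·4 = 288.89
sd(S) = √288.89 ≈ 16.997

16.997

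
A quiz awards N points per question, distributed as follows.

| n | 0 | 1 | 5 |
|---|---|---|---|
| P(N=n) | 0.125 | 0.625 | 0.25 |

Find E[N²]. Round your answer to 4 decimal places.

E[N²] = (0)²(0.125) + (1)²(0.625) + (5)²(0.25) = 6.875

6.8750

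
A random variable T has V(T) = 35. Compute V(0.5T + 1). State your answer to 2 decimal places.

8.75

V(0.5T + 1) = (0.5)²·V(T) = 0.25·35 = 8.75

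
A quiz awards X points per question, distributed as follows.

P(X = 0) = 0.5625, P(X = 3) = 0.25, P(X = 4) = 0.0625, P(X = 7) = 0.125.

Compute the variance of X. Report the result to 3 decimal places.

5.859

E[X] = (0)(0.5625) + (3)(0.25) + (4)(0.0625) + (7)(0.125) = 1.875
E[X²] = (0)²(0.5625) + (3)²(0.25) + (4)²(0.0625) + (7)²(0.125) = 9.375
Var(X) = E[X²] − (E[X])² = 9.375 − (1.875)² = 5.859375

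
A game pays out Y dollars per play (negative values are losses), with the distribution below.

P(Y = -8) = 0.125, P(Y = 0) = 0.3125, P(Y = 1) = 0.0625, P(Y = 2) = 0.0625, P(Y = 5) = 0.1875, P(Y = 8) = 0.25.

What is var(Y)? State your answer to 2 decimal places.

E[Y] = (-8)(0.125) + (0)(0.3125) + (1)(0.0625) + (2)(0.0625) + (5)(0.1875) + (8)(0.25) = 2.125
E[Y²] = (-8)²(0.125) + (0)²(0.3125) + (1)²(0.0625) + (2)²(0.0625) + (5)²(0.1875) + (8)²(0.25) = 29
var(Y) = E[Y²] − (E[Y])² = 29 − (2.125)² = 24.484375

24.48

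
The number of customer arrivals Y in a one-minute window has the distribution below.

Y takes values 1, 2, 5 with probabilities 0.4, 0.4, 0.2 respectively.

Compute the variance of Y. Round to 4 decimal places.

2.1600

E[Y] = (1)(0.4) + (2)(0.4) + (5)(0.2) = 2.2
E[Y²] = (1)²(0.4) + (2)²(0.4) + (5)²(0.2) = 7
var(Y) = E[Y²] − (E[Y])² = 7 − (2.2)² = 2.16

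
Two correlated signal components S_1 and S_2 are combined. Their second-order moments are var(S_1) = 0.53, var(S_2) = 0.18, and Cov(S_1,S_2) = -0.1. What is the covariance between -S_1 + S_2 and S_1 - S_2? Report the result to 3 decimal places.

Cov(-S_1 + S_2, S_1 - S_2) = (-1)(1)var(S_1) + (1)(-1)var(S_2) + [(-1)(-1) + (1)(1)]Cov(S_1,S_2)
= -1·0.53 + -1·0.18 + 2·-0.1 = -0.91

-0.910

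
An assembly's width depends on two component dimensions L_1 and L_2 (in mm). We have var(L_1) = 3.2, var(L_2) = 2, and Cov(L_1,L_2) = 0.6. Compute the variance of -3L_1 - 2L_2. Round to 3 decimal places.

var(-3L_1 - 2L_2) = (-3)²·var(L_1) + (-2)²·var(L_2) + 2·(-3)·(-2)·Cov(L_1,L_2)
= 9·3.2 + 4·2 + 12·0.6 = 44

44.000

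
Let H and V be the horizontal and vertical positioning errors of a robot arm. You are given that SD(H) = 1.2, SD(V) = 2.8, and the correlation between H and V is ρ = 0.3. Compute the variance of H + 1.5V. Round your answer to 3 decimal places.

22.104

var(H) = (1.2)² = 1.44;  var(V) = (2.8)² = 7.84
cov(H,V) = ρ·SD(H)·SD(V) = 0.3·1.2·2.8 = 1.008
var(H + 1.5V) = (1)²·var(H) + (1.5)²·var(V) + 2·(1)·(1.5)·cov(H,V)
= 1·1.44 + 2.25·7.84 + 3·1.008 = 22.104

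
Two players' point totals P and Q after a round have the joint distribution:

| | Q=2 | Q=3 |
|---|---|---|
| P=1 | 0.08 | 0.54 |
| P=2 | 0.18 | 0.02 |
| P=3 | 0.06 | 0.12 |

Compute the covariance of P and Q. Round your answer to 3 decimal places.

E[P] = 1.56,  E[Q] = 2.68
E[PQ] = 4.06
Cov(P,Q) = E[PQ] − E[P]E[Q] = 4.06 − (1.56)(2.68) = -0.1208

-0.121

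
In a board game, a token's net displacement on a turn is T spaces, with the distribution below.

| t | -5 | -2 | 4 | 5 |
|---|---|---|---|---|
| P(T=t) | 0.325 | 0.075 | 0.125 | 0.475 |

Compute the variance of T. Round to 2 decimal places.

E[T] = (-5)(0.325) + (-2)(0.075) + (4)(0.125) + (5)(0.475) = 1.1
E[T²] = (-5)²(0.325) + (-2)²(0.075) + (4)²(0.125) + (5)²(0.475) = 22.3
var(T) = E[T²] − (E[T])² = 22.3 − (1.1)² = 21.09

21.09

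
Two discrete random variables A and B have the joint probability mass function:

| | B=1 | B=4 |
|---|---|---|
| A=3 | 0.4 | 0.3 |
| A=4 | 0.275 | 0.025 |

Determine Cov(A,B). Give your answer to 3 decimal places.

-0.218

E[A] = 3.3,  E[B] = 1.975
E[AB] = 6.3
Cov(A,B) = E[AB] − E[A]E[B] = 6.3 − (3.3)(1.975) = -0.2175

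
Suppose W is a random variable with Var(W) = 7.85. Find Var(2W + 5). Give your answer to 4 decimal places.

Var(2W + 5) = (2)²·Var(W) = 4·7.85 = 31.4

31.4000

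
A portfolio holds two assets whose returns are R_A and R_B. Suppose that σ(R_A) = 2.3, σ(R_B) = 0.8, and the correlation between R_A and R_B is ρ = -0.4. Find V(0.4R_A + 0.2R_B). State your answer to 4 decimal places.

V(R_A) = (2.3)² = 5.29;  V(R_B) = (0.8)² = 0.64
cov(R_A,R_B) = ρ·σ(R_A)·σ(R_B) = -0.4·2.3·0.8 = -0.736
V(0.4R_A + 0.2R_B) = (0.4)²·V(R_A) + (0.2)²·V(R_B) + 2·(0.4)·(0.2)·cov(R_A,R_B)
= 0.16·5.29 + 0.04·0.64 + 0.16·-0.736 = 0.75424

0.7542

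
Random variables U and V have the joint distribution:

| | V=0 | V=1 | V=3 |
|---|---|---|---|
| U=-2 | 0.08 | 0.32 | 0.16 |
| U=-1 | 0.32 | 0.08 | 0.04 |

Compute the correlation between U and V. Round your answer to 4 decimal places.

-0.4414

E[U] = -1.56,  E[V] = 1
E[UV] = -1.8
Cov(U,V) = E[UV] − E[U]E[V] = -1.8 − (-1.56)(1) = -0.24
var(U) = 0.2464,  var(V) = 1.2
ρ = -0.24 / √(0.2464·1.2) ≈ -0.4414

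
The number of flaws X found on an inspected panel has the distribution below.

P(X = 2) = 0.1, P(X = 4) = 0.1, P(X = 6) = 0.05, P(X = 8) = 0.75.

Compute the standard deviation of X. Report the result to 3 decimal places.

2.047

E[X] = (2)(0.1) + (4)(0.1) + (6)(0.05) + (8)(0.75) = 6.9
E[X²] = (2)²(0.1) + (4)²(0.1) + (6)²(0.05) + (8)²(0.75) = 51.8
var(X) = E[X²] − (E[X])² = 51.8 − (6.9)² = 4.19
sd(X) = √4.19 ≈ 2.047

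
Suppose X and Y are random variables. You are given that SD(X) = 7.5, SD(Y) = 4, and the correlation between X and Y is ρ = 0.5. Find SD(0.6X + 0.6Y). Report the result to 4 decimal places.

Var(X) = (7.5)² = 56.25;  Var(Y) = (4)² = 16
cov(X,Y) = ρ·SD(X)·SD(Y) = 0.5·7.5·4 = 15
Var(0.6X + 0.6Y) = (0.6)²·Var(X) + (0.6)²·Var(Y) + 2·(0.6)·(0.6)·cov(X,Y)
= 0.36·56.25 + 0.36·16 + 0.72·15 = 36.81
SD(0.6X + 0.6Y) = √36.81 ≈ 6.0671

6.0671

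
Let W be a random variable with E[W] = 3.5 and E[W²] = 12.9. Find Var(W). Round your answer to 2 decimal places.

0.65

Var(W) = 12.9 − (3.5)² = 0.65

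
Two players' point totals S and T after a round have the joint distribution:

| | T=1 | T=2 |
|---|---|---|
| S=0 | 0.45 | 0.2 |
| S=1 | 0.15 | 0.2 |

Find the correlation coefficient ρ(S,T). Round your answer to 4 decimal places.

0.2568

E[S] = 0.35,  E[T] = 1.4
E[ST] = 0.55
cov(S,T) = E[ST] − E[S]E[T] = 0.55 − (0.35)(1.4) = 0.06
V(S) = 0.2275,  V(T) = 0.24
ρ = 0.06 / √(0.2275·0.24) ≈ 0.2568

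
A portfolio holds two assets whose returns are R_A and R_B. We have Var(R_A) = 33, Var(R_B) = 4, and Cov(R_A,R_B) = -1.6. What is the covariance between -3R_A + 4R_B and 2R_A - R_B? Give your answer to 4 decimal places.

-231.6000

Cov(-3R_A + 4R_B, 2R_A - R_B) = (-3)(2)Var(R_A) + (4)(-1)Var(R_B) + [(-3)(-1) + (4)(2)]Cov(R_A,R_B)
= -6·33 + -4·4 + 11·-1.6 = -231.6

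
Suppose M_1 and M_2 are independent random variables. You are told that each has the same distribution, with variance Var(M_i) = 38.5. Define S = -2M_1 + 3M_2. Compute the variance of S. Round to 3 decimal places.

By independence, Var(S) = (-2)²Var(M_1) + (3)²Var(M_2)
= (-2)²·38.5 + (3)²·38.5 = 500.5

500.500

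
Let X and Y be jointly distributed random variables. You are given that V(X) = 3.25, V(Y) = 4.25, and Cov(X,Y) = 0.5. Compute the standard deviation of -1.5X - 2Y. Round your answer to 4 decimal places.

5.2261

V(-1.5X - 2Y) = (-1.5)²·V(X) + (-2)²·V(Y) + 2·(-1.5)·(-2)·Cov(X,Y)
= 2.25·3.25 + 4·4.25 + 6·0.5 = 27.3125
σ(-1.5X - 2Y) = √27.3125 ≈ 5.2261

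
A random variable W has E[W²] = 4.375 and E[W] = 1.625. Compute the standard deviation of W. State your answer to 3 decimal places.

var(W) = 4.375 − (1.625)² = 1.734375
SD(W) = √1.734375 ≈ 1.317

1.317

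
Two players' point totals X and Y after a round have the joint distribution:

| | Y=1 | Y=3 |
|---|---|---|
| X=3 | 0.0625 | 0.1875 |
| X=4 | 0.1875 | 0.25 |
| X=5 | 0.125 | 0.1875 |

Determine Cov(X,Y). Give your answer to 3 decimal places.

-0.078

E[X] = 4.0625,  E[Y] = 2.25
E[XY] = 9.0625
Cov(X,Y) = E[XY] − E[X]E[Y] = 9.0625 − (4.0625)(2.25) = -0.078125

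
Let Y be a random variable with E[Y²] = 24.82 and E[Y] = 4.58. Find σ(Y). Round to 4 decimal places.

1.9605

Var(Y) = 24.82 − (4.58)² = 3.8436
σ(Y) = √3.8436 ≈ 1.9605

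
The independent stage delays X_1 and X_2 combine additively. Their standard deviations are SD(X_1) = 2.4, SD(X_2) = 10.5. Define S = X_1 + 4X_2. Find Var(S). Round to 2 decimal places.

Var(X_1) = 5.76, Var(X_2) = 110.25
By independence, Var(S) = (1)²Var(X_1) + (4)²Var(X_2)
= (1)²·5.76 + (4)²·110.25 = 1769.76

1769.76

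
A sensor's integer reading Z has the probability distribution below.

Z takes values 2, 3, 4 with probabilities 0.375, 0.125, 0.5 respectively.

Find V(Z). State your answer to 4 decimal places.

E[Z] = (2)(0.375) + (3)(0.125) + (4)(0.5) = 3.125
E[Z²] = (2)²(0.375) + (3)²(0.125) + (4)²(0.5) = 10.625
V(Z) = E[Z²] − (E[Z])² = 10.625 − (3.125)² = 0.859375

0.8594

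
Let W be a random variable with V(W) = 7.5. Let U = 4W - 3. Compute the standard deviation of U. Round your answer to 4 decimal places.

10.9545

V(4W - 3) = (4)²·7.5 = 120
sd(U) = √120 ≈ 10.9545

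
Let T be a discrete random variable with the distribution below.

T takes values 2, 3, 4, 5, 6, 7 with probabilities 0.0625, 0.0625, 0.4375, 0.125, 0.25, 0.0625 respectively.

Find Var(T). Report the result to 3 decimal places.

E[T] = (2)(0.0625) + (3)(0.0625) + (4)(0.4375) + (5)(0.125) + (6)(0.25) + (7)(0.0625) = 4.625
E[T²] = (2)²(0.0625) + (3)²(0.0625) + (4)²(0.4375) + (5)²(0.125) + (6)²(0.25) + (7)²(0.0625) = 23
Var(T) = E[T²] − (E[T])² = 23 − (4.625)² = 1.609375

1.609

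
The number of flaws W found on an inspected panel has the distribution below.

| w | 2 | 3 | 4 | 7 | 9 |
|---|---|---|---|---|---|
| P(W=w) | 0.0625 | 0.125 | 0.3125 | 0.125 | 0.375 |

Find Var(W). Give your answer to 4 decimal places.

E[W] = (2)(0.0625) + (3)(0.125) + (4)(0.3125) + (7)(0.125) + (9)(0.375) = 6
E[W²] = (2)²(0.0625) + (3)²(0.125) + (4)²(0.3125) + (7)²(0.125) + (9)²(0.375) = 42.875
Var(W) = E[W²] − (E[W])² = 42.875 − (6)² = 6.875

6.8750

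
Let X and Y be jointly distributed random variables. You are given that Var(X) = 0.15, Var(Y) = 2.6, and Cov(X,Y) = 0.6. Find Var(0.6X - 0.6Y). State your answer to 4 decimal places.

0.5580

Var(0.6X - 0.6Y) = (0.6)²·Var(X) + (-0.6)²·Var(Y) + 2·(0.6)·(-0.6)·Cov(X,Y)
= 0.36·0.15 + 0.36·2.6 + -0.72·0.6 = 0.558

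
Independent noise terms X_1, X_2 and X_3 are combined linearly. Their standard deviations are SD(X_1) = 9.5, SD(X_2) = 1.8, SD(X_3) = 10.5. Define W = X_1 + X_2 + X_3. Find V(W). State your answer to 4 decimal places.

V(X_1) = 90.25, V(X_2) = 3.24, V(X_3) = 110.25
By independence, V(W) = (1)²V(X_1) + (1)²V(X_2) + (1)²V(X_3)
= (1)²·90.25 + (1)²·3.24 + (1)²·110.25 = 203.74

203.7400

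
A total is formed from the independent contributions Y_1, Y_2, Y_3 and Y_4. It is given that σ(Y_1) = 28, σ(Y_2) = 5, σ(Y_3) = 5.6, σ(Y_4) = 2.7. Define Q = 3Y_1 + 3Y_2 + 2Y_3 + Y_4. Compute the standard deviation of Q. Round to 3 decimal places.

var(Y_1) = 784, var(Y_2) = 25, var(Y_3) = 31.36, var(Y_4) = 7.29
By independence, var(Q) = (3)²var(Y_1) + (3)²var(Y_2) + (2)²var(Y_3) + (1)²var(Y_4)
= (3)²·784 + (3)²·25 + (2)²·31.36 + (1)²·7.29 = 7413.73
σ(Q) = √7413.73 ≈ 86.103

86.103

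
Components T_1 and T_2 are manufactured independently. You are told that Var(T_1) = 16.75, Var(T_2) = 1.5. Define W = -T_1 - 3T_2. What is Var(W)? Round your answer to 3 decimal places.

By independence, Var(W) = (-1)²Var(T_1) + (-3)²Var(T_2)
= (-1)²·16.75 + (-3)²·1.5 = 30.25

30.250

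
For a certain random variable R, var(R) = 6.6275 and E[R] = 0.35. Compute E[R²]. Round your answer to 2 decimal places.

E[R²] = var(R) + (E[R])² = 6.6275 + (0.35)² = 6.75

6.75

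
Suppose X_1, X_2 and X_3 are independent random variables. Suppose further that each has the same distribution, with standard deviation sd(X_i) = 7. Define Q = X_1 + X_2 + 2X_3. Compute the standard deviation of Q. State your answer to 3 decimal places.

17.146

Var(X_i) = (7)² = 49
By independence, Var(Q) = (1)²Var(X_1) + (1)²Var(X_2) + (2)²Var(X_3)
= (1)²·49 + (1)²·49 + (2)²·49 = 294
sd(Q) = √294 ≈ 17.146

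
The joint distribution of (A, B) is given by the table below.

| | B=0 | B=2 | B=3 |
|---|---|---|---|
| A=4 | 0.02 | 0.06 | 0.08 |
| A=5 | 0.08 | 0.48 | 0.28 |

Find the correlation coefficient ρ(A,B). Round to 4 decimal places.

-0.0458

E[A] = 4.84,  E[B] = 2.16
E[AB] = 10.44
Cov(A,B) = E[AB] − E[A]E[B] = 10.44 − (4.84)(2.16) = -0.0144
Var(A) = 0.1344,  Var(B) = 0.7344
ρ = -0.0144 / √(0.1344·0.7344) ≈ -0.0458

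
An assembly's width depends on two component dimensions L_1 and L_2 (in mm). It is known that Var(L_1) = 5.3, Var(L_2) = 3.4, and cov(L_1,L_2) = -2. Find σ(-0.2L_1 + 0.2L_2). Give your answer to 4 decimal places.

Var(-0.2L_1 + 0.2L_2) = (-0.2)²·Var(L_1) + (0.2)²·Var(L_2) + 2·(-0.2)·(0.2)·cov(L_1,L_2)
= 0.04·5.3 + 0.04·3.4 + -0.08·-2 = 0.508
σ(-0.2L_1 + 0.2L_2) = √0.508 ≈ 0.7127

0.7127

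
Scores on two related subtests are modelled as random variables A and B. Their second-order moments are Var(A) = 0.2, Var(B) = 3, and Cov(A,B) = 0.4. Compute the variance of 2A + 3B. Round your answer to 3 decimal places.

Var(2A + 3B) = (2)²·Var(A) + (3)²·Var(B) + 2·(2)·(3)·Cov(A,B)
= 4·0.2 + 9·3 + 12·0.4 = 32.6

32.600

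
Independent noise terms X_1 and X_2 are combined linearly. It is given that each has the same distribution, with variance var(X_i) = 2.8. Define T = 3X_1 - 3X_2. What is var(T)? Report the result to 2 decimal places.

By independence, var(T) = (3)²var(X_1) + (-3)²var(X_2)
= (3)²·2.8 + (-3)²·2.8 = 50.4

50.40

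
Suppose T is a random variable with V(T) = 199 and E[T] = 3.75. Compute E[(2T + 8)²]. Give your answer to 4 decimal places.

1036.2500

E[2T + 8] = 2·3.75 + 8 = 15.5
V(2T + 8) = (2)²·199 = 796
E[(2T + 8)²] = V((2T + 8)) + (E[(2T + 8)])² = 796 + (15.5)² = 1036.25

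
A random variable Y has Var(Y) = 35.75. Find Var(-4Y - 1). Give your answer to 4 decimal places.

572.0000

Var(-4Y - 1) = (-4)²·Var(Y) = 16·35.75 = 572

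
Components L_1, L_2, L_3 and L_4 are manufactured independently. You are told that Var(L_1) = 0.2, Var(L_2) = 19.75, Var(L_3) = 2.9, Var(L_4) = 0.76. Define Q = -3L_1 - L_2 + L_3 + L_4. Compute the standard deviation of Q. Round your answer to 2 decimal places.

By independence, Var(Q) = (-3)²Var(L_1) + (-1)²Var(L_2) + (1)²Var(L_3) + (1)²Var(L_4)
= (-3)²·0.2 + (-1)²·19.75 + (1)²·2.9 + (1)²·0.76 = 25.21
sd(Q) = √25.21 ≈ 5.02

5.02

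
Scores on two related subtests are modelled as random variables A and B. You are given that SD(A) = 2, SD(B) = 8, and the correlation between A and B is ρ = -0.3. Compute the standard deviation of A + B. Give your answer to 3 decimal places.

7.642

V(A) = (2)² = 4;  V(B) = (8)² = 64
Cov(A,B) = ρ·SD(A)·SD(B) = -0.3·2·8 = -4.8
V(A + B) = (1)²·V(A) + (1)²·V(B) + 2·(1)·(1)·Cov(A,B)
= 1·4 + 1·64 + 2·-4.8 = 58.4
SD(A + B) = √58.4 ≈ 7.642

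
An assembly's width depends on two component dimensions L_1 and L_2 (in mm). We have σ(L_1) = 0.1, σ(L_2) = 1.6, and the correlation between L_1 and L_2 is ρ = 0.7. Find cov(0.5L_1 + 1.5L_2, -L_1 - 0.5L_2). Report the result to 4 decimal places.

-2.1210

Var(L_1) = (0.1)² = 0.01;  Var(L_2) = (1.6)² = 2.56
cov(L_1,L_2) = ρ·σ(L_1)·σ(L_2) = 0.7·0.1·1.6 = 0.112
cov(0.5L_1 + 1.5L_2, -L_1 - 0.5L_2) = (0.5)(-1)Var(L_1) + (1.5)(-0.5)Var(L_2) + [(0.5)(-0.5) + (1.5)(-1)]cov(L_1,L_2)
= -0.5·0.01 + -0.75·2.56 + -1.75·0.112 = -2.121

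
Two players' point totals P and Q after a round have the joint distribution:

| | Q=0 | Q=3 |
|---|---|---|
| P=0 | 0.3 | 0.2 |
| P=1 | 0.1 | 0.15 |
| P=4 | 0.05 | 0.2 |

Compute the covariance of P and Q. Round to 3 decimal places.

E[P] = 1.25,  E[Q] = 1.65
E[PQ] = 2.85
Cov(P,Q) = E[PQ] − E[P]E[Q] = 2.85 − (1.25)(1.65) = 0.7875

0.788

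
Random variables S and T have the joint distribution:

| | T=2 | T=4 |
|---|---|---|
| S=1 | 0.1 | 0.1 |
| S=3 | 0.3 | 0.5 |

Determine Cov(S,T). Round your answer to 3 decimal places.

E[S] = 2.6,  E[T] = 3.2
E[ST] = 8.4
Cov(S,T) = E[ST] − E[S]E[T] = 8.4 − (2.6)(3.2) = 0.08

0.080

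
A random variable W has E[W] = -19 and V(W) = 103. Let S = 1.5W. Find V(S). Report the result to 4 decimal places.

V(1.5W) = (1.5)²·V(W) = 2.25·103 = 231.75

231.7500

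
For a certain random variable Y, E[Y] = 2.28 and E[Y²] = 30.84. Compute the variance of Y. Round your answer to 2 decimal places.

V(Y) = 30.84 − (2.28)² = 25.6416

25.64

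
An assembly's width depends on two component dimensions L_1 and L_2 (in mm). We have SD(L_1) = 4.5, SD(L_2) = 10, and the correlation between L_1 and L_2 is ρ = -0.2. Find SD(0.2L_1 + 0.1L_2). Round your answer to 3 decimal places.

1.204

Var(L_1) = (4.5)² = 20.25;  Var(L_2) = (10)² = 100
Cov(L_1,L_2) = ρ·SD(L_1)·SD(L_2) = -0.2·4.5·10 = -9
Var(0.2L_1 + 0.1L_2) = (0.2)²·Var(L_1) + (0.1)²·Var(L_2) + 2·(0.2)·(0.1)·Cov(L_1,L_2)
= 0.04·20.25 + 0.01·100 + 0.04·-9 = 1.45
SD(0.2L_1 + 0.1L_2) = √1.45 ≈ 1.204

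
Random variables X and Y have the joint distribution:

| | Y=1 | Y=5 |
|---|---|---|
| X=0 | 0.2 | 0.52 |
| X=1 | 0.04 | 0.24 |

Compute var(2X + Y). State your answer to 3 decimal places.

E[X] = 0.28,  E[Y] = 4.04,  E[XY] = 1.24
var(X) = 0.28 − (0.28)² = 0.2016;  var(Y) = 19.24 − (4.04)² = 2.9184
Cov(X,Y) = 1.24 − (0.28)(4.04) = 0.1088
var(2X + Y) = (2)²·0.2016 + (1)²·2.9184 + 2·(2)·(1)·0.1088 = 4.16

4.160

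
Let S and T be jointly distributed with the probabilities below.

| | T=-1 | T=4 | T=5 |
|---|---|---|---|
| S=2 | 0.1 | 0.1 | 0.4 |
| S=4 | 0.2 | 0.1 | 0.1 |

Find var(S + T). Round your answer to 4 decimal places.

5.9600

E[S] = 2.8,  E[T] = 3,  E[ST] = 7.4
var(S) = 8.8 − (2.8)² = 0.96;  var(T) = 16 − (3)² = 7
Cov(S,T) = 7.4 − (2.8)(3) = -1
var(S + T) = (1)²·0.96 + (1)²·7 + 2·(1)·(1)·-1 = 5.96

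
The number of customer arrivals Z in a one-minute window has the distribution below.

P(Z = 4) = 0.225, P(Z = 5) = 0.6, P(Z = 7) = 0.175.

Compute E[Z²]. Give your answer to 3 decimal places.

E[Z²] = (4)²(0.225) + (5)²(0.6) + (7)²(0.175) = 27.175

27.175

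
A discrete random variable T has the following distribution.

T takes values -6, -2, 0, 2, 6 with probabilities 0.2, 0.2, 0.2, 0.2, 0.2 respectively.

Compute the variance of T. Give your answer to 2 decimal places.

E[T] = (-6)(0.2) + (-2)(0.2) + (0)(0.2) + (2)(0.2) + (6)(0.2) = 0
E[T²] = (-6)²(0.2) + (-2)²(0.2) + (0)²(0.2) + (2)²(0.2) + (6)²(0.2) = 16
V(T) = E[T²] − (E[T])² = 16 − (0)² = 16

16.00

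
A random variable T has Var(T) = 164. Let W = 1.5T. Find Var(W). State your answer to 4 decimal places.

369.0000

Var(1.5T) = (1.5)²·Var(T) = 2.25·164 = 369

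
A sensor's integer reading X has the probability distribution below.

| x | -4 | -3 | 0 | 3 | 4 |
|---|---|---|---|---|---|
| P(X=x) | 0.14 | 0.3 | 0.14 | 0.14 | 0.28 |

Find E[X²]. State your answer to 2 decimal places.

10.68

E[X²] = (-4)²(0.14) + (-3)²(0.3) + (0)²(0.14) + (3)²(0.14) + (4)²(0.28) = 10.68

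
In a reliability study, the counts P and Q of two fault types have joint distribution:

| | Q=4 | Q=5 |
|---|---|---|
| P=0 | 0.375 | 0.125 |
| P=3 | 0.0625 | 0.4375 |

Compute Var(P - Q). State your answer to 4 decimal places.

E[P] = 1.5,  E[Q] = 4.5625,  E[PQ] = 7.3125
Var(P) = 4.5 − (1.5)² = 2.25;  Var(Q) = 21.0625 − (4.5625)² = 0.24609375
Cov(P,Q) = 7.3125 − (1.5)(4.5625) = 0.46875
Var(P - Q) = (1)²·2.25 + (-1)²·0.24609375 + 2·(1)·(-1)·0.46875 = 1.55859375

1.5586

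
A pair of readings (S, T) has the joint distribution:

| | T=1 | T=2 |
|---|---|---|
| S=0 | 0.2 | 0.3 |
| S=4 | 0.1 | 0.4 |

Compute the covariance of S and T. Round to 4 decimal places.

E[S] = 2,  E[T] = 1.7
E[ST] = 3.6
Cov(S,T) = E[ST] − E[S]E[T] = 3.6 − (2)(1.7) = 0.2

0.2000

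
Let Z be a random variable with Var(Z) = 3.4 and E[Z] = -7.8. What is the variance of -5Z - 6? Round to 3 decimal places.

85.000

Var(-5Z - 6) = (-5)²·Var(Z) = 25·3.4 = 85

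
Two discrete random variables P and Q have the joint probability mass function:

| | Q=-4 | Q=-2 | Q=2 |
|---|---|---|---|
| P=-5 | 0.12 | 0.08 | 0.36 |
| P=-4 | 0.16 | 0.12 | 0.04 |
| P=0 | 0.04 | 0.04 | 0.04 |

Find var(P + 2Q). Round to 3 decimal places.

E[P] = -4.08,  E[Q] = -0.88,  E[PQ] = 2.8
var(P) = 19.12 − (-4.08)² = 2.4736;  var(Q) = 7.84 − (-0.88)² = 7.0656
Cov(P,Q) = 2.8 − (-4.08)(-0.88) = -0.7904
var(P + 2Q) = (1)²·2.4736 + (2)²·7.0656 + 2·(1)·(2)·-0.7904 = 27.5744

27.574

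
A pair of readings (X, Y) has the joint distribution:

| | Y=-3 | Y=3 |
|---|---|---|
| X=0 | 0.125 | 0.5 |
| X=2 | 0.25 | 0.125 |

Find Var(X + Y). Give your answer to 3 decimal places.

E[X] = 0.75,  E[Y] = 0.75,  E[XY] = -0.75
Var(X) = 1.5 − (0.75)² = 0.9375;  Var(Y) = 9 − (0.75)² = 8.4375
Cov(X,Y) = -0.75 − (0.75)(0.75) = -1.3125
Var(X + Y) = (1)²·0.9375 + (1)²·8.4375 + 2·(1)·(1)·-1.3125 = 6.75

6.750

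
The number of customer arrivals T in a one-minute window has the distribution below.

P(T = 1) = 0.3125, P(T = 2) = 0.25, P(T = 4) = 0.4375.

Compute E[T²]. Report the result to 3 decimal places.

E[T²] = (1)²(0.3125) + (2)²(0.25) + (4)²(0.4375) = 8.3125

8.313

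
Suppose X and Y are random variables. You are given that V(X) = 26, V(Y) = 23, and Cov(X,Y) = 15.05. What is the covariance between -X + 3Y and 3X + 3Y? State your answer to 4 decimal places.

219.3000

Cov(-X + 3Y, 3X + 3Y) = (-1)(3)V(X) + (3)(3)V(Y) + [(-1)(3) + (3)(3)]Cov(X,Y)
= -3·26 + 9·23 + 6·15.05 = 219.3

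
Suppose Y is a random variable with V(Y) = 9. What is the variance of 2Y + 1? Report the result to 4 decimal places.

36.0000

V(2Y + 1) = (2)²·V(Y) = 4·9 = 36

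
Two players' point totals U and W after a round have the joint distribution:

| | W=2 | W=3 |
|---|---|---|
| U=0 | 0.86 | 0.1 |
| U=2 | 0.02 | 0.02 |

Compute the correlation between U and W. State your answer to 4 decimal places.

E[U] = 0.08,  E[W] = 2.12
E[UW] = 0.2
Cov(U,W) = E[UW] − E[U]E[W] = 0.2 − (0.08)(2.12) = 0.0304
Var(U) = 0.1536,  Var(W) = 0.1056
ρ = 0.0304 / √(0.1536·0.1056) ≈ 0.2387

0.2387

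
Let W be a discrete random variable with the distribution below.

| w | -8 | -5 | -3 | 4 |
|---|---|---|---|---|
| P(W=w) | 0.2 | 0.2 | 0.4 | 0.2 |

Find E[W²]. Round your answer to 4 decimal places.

24.6000

E[W²] = (-8)²(0.2) + (-5)²(0.2) + (-3)²(0.4) + (4)²(0.2) = 24.6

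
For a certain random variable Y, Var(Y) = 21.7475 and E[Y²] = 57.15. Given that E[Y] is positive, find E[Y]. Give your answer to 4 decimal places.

(E[Y])² = E[Y²] − Var(Y) = 57.15 − 21.7475 = 35.4025
E[Y] = √35.4025 = 5.95

5.9500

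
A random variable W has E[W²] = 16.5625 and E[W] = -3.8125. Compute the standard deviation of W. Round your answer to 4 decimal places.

1.4238

Var(W) = 16.5625 − (-3.8125)² = 2.02734375
SD(W) = √2.02734375 ≈ 1.4238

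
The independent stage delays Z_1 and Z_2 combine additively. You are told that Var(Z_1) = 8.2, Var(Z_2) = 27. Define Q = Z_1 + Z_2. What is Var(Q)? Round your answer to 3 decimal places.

By independence, Var(Q) = (1)²Var(Z_1) + (1)²Var(Z_2)
= (1)²·8.2 + (1)²·27 = 35.2

35.200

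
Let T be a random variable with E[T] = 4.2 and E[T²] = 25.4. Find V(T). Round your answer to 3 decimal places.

7.760

V(T) = 25.4 − (4.2)² = 7.76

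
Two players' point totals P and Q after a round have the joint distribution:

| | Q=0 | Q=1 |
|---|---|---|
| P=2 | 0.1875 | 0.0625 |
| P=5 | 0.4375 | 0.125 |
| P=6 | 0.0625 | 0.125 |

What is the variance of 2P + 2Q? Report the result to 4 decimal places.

10.2500

E[P] = 4.4375,  E[Q] = 0.3125,  E[PQ] = 1.5
var(P) = 21.8125 − (4.4375)² = 2.12109375;  var(Q) = 0.3125 − (0.3125)² = 0.21484375
cov(P,Q) = 1.5 − (4.4375)(0.3125) = 0.11328125
var(2P + 2Q) = (2)²·2.12109375 + (2)²·0.21484375 + 2·(2)·(2)·0.11328125 = 10.25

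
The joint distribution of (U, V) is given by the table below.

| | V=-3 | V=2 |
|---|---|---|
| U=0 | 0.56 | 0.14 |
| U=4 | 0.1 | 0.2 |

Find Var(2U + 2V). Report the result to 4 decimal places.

E[U] = 1.2,  E[V] = -1.3,  E[UV] = 0.4
Var(U) = 4.8 − (1.2)² = 3.36;  Var(V) = 7.3 − (-1.3)² = 5.61
cov(U,V) = 0.4 − (1.2)(-1.3) = 1.96
Var(2U + 2V) = (2)²·3.36 + (2)²·5.61 + 2·(2)·(2)·1.96 = 51.56

51.5600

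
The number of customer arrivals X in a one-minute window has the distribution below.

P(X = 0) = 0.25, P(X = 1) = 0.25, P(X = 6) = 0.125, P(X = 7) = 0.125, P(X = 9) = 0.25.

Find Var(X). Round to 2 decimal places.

14.11

E[X] = (0)(0.25) + (1)(0.25) + (6)(0.125) + (7)(0.125) + (9)(0.25) = 4.125
E[X²] = (0)²(0.25) + (1)²(0.25) + (6)²(0.125) + (7)²(0.125) + (9)²(0.25) = 31.125
Var(X) = E[X²] − (E[X])² = 31.125 − (4.125)² = 14.109375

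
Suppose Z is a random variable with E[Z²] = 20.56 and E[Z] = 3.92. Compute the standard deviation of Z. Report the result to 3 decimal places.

2.279

var(Z) = 20.56 − (3.92)² = 5.1936
SD(Z) = √5.1936 ≈ 2.279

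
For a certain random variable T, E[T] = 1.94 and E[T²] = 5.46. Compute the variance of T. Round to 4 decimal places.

Var(T) = 5.46 − (1.94)² = 1.6964

1.6964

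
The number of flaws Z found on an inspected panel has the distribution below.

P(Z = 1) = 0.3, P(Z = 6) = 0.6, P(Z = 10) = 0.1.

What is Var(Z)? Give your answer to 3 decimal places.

7.890

E[Z] = (1)(0.3) + (6)(0.6) + (10)(0.1) = 4.9
E[Z²] = (1)²(0.3) + (6)²(0.6) + (10)²(0.1) = 31.9
Var(Z) = E[Z²] − (E[Z])² = 31.9 − (4.9)² = 7.89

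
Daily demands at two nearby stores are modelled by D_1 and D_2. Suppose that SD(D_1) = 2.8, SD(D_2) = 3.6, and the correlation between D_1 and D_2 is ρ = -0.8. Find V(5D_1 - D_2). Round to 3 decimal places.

V(D_1) = (2.8)² = 7.84;  V(D_2) = (3.6)² = 12.96
Cov(D_1,D_2) = ρ·SD(D_1)·SD(D_2) = -0.8·2.8·3.6 = -8.064
V(5D_1 - D_2) = (5)²·V(D_1) + (-1)²·V(D_2) + 2·(5)·(-1)·Cov(D_1,D_2)
= 25·7.84 + 1·12.96 + -10·-8.064 = 289.6

289.600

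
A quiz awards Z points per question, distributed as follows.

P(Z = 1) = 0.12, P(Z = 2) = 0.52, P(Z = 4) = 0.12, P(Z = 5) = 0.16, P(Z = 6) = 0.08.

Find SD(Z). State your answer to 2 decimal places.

1.57

E[Z] = (1)(0.12) + (2)(0.52) + (4)(0.12) + (5)(0.16) + (6)(0.08) = 2.92
E[Z²] = (1)²(0.12) + (2)²(0.52) + (4)²(0.12) + (5)²(0.16) + (6)²(0.08) = 11
Var(Z) = E[Z²] − (E[Z])² = 11 − (2.92)² = 2.4736
SD(Z) = √2.4736 ≈ 1.57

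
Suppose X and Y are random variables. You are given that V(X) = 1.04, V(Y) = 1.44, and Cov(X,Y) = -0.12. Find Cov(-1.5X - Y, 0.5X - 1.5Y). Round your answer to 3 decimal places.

Cov(-1.5X - Y, 0.5X - 1.5Y) = (-1.5)(0.5)V(X) + (-1)(-1.5)V(Y) + [(-1.5)(-1.5) + (-1)(0.5)]Cov(X,Y)
= -0.75·1.04 + 1.5·1.44 + 1.75·-0.12 = 1.17

1.170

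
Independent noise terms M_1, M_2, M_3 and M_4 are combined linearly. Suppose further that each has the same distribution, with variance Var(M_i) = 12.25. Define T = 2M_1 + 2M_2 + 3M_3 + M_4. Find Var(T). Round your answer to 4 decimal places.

220.5000

By independence, Var(T) = (2)²Var(M_1) + (2)²Var(M_2) + (3)²Var(M_3) + (1)²Var(M_4)
= (2)²·12.25 + (2)²·12.25 + (3)²·12.25 + (1)²·12.25 = 220.5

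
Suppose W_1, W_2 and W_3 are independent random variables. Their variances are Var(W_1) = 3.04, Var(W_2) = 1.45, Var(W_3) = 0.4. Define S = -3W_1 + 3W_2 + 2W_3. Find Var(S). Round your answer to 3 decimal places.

42.010

By independence, Var(S) = (-3)²Var(W_1) + (3)²Var(W_2) + (2)²Var(W_3)
= (-3)²·3.04 + (3)²·1.45 + (2)²·0.4 = 42.01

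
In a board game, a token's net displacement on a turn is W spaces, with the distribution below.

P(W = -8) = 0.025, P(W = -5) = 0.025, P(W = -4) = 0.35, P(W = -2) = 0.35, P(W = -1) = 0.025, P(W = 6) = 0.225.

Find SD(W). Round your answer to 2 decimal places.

4.02

E[W] = (-8)(0.025) + (-5)(0.025) + (-4)(0.35) + (-2)(0.35) + (-1)(0.025) + (6)(0.225) = -1.1
E[W²] = (-8)²(0.025) + (-5)²(0.025) + (-4)²(0.35) + (-2)²(0.35) + (-1)²(0.025) + (6)²(0.225) = 17.35
Var(W) = E[W²] − (E[W])² = 17.35 − (-1.1)² = 16.14
SD(W) = √16.14 ≈ 4.02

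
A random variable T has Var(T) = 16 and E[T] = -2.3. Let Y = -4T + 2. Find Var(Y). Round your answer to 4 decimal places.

256.0000

Var(-4T + 2) = (-4)²·Var(T) = 16·16 = 256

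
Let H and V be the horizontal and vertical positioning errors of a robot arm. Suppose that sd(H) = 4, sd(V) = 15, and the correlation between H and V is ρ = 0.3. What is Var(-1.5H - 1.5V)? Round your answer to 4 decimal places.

623.2500

Var(H) = (4)² = 16;  Var(V) = (15)² = 225
Cov(H,V) = ρ·sd(H)·sd(V) = 0.3·4·15 = 18
Var(-1.5H - 1.5V) = (-1.5)²·Var(H) + (-1.5)²·Var(V) + 2·(-1.5)·(-1.5)·Cov(H,V)
= 2.25·16 + 2.25·225 + 4.5·18 = 623.25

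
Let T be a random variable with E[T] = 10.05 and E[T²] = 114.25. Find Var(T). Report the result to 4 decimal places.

Var(T) = 114.25 − (10.05)² = 13.2475

13.2475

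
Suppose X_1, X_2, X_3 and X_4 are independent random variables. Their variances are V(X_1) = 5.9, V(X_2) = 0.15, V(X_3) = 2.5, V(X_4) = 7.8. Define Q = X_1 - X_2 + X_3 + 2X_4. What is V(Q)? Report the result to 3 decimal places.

By independence, V(Q) = (1)²V(X_1) + (-1)²V(X_2) + (1)²V(X_3) + (2)²V(X_4)
= (1)²·5.9 + (-1)²·0.15 + (1)²·2.5 + (2)²·7.8 = 39.75

39.750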